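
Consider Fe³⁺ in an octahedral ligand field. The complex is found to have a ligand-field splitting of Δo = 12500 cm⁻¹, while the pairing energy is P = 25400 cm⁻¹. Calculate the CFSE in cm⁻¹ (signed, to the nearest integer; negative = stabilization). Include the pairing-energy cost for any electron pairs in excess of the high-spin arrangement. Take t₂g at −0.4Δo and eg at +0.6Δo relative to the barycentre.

0

Fe is in group 8, so Fe³⁺ is d⁵ (8 − 3 = 5).
Here Δo < P (12500 < 25400), so the high-spin state is favoured.
Configuration: t₂g³ eg².
Orbital CFSE = 0.0Δo = 0.0 × 12500 = 0 cm⁻¹.
High-spin has no excess pairs, so no pairing correction applies.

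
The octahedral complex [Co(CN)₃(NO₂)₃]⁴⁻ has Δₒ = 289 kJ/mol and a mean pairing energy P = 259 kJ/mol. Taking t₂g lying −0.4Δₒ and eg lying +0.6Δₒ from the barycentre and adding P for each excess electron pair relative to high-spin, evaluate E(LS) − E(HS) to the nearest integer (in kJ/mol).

-30

Ligand charges: 3×(-1) from CN⁻ and 3×(-1) from NO₂⁻ sum to -6; with overall charge -4, Co is +2.
Co²⁺: group 9, so d-count = 9 − 2 = 7.
In the high-spin limit (t₂g⁵ eg²) the orbital term is -0.8Δₒ = -231 kJ/mol, with no excess pairing.
For low-spin the configuration is t₂g⁶ eg¹: orbital energy -1.8 × 289 = -520 kJ/mol, and 1 additional pair relative to high-spin adds 259 kJ/mol, giving -261 kJ/mol.
E(LS) − E(HS) = -261 − (-231) = -30 kJ/mol.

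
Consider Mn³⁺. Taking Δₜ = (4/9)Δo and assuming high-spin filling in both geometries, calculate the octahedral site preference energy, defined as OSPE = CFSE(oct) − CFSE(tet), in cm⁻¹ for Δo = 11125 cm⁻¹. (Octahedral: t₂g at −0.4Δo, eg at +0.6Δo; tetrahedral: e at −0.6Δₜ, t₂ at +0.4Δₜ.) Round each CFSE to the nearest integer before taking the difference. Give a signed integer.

Mn is in group 7, so Mn³⁺ is d⁴ (7 − 3 = 4).
Octahedral (high-spin): t₂g³ eg¹, CFSE = 3(−0.4) + 1(+0.6) = -0.6Δo = -0.6 × 11125 = -6675 cm⁻¹.
Tetrahedral e² t₂² gives -0.4Δₜ = -0.4 × (4/9) × 11125 = -1978 cm⁻¹.
Subtracting, OSPE = -6675 − (-1978) = -4697 cm⁻¹.

-4697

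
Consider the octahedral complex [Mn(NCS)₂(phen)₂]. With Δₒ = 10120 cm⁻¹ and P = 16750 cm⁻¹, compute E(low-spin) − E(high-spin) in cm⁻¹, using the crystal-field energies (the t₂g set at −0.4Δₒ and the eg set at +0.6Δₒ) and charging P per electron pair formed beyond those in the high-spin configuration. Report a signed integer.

Ligand charges: 2×(-1) from NCS⁻ and 2×(+0) from phen sum to -2; with overall charge +0, Mn is +2.
Group 7 minus oxidation state +2 gives a d⁵ configuration for Mn²⁺.
In the high-spin limit (t₂g³ eg²) the orbital term is 0.0Δₒ = 0 cm⁻¹, with no excess pairing.
Low-spin: t₂g⁵ eg⁰, orbital CFSE = -2.0Δₒ = -20240 cm⁻¹; plus 2 excess pairs × P = +33500 cm⁻¹; total 13260 cm⁻¹.
Thus E(LS) − E(HS) = 13260 cm⁻¹.

13260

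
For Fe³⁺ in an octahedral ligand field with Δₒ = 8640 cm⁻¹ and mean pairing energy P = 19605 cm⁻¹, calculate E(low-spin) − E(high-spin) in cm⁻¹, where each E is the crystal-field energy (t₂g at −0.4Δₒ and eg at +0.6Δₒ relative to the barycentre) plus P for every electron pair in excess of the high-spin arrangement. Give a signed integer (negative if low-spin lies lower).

21930

Fe³⁺: group 8, so d-count = 8 − 3 = 5.
High-spin: t₂g³ eg², CFSE = 0.0Δₒ = 0 cm⁻¹.
Low-spin t₂g⁵ eg⁰ gives -2.0Δₒ = -17280 cm⁻¹, but forming 2 extra pairs costs 2P = 39210 cm⁻¹, so E(LS) = -17280 + 39210 = 21930 cm⁻¹.
The difference is 21930 − (0) = 21930 cm⁻¹, so high-spin lies lower.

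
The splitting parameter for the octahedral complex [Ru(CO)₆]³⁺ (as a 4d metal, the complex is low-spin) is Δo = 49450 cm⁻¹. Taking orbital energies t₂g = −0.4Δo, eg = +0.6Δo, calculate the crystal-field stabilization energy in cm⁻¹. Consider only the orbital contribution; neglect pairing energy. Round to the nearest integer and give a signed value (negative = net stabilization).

CO is neutral, so the +3 overall charge sits on Ru: oxidation state +3.
Ru sits in group 8; removing 3 electrons leaves Ru³⁺ with 8 − 3 = 5 d electrons.
Electron filling gives t₂g⁵ eg⁰.
CFSE(orbital) = 5×(-0.4Δo) + 0×(0.6Δo) = -2.0Δo; with Δo = 49450 cm⁻¹ that is -98900 cm⁻¹.

-98900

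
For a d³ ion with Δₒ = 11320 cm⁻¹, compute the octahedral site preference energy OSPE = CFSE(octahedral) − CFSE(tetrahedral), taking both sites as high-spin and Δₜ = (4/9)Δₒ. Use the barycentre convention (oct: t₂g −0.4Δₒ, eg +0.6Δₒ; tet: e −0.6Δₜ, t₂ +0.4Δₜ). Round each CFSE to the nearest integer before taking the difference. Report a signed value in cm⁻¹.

Octahedral high-spin t₂g³ eg⁰: CFSE = -1.2 × 11320 = -13584 cm⁻¹.
Tetrahedral e² t₂¹ gives -0.8Δₜ = -0.8 × (4/9) × 11320 = -4025 cm⁻¹.
Subtracting, OSPE = -13584 − (-4025) = -9559 cm⁻¹.

-9559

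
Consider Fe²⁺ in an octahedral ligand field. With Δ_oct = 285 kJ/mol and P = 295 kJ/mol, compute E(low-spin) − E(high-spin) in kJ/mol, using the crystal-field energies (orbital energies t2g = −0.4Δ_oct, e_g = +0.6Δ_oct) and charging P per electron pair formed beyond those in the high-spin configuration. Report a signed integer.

20

Group 8 minus oxidation state +2 gives a d⁶ configuration for Fe²⁺.
High-spin: t2g^4 e_g^2, CFSE = -0.4Δ_oct = -114 kJ/mol.
Low-spin t2g^6 e_g^0 gives -2.4Δ_oct = -684 kJ/mol, but forming 2 extra pairs costs 2P = 590 kJ/mol, so E(LS) = -684 + 590 = -94 kJ/mol.
Thus E(LS) − E(HS) = 20 kJ/mol.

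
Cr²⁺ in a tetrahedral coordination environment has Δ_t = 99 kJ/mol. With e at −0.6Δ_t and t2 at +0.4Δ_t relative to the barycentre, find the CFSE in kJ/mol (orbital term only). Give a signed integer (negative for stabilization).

Group 6 minus oxidation state +2 gives a d⁴ configuration for Cr²⁺.
With tetrahedral geometry the complex is necessarily high-spin.
Configuration: e^2 t2^2.
The orbital stabilization is -0.4Δ_t = -0.4 × 99 = -40 kJ/mol.

-40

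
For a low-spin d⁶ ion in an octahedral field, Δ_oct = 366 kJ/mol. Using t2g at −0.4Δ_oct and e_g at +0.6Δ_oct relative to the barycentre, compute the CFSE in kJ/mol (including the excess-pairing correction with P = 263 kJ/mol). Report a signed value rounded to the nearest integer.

The d⁶ electrons fill as t2g^6 e_g^0.
CFSE(orbital) = 6×(-0.4Δ_oct) + 0×(0.6Δ_oct) = -2.4Δ_oct; with Δ_oct = 366 kJ/mol that is -878 kJ/mol.
Pairing penalty: 3 pairs vs 1 in the high-spin reference → 2 extra × P = 526 kJ/mol.
Net CFSE = -878 + 526 = -352 kJ/mol.

-352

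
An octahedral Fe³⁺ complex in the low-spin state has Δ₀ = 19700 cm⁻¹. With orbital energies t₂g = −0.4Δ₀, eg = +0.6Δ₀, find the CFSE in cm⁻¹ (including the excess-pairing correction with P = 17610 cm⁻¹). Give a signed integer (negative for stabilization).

Fe sits in group 8; removing 3 electrons leaves Fe³⁺ with 8 − 3 = 5 d electrons.
Configuration: t₂g⁵ eg⁰.
The orbital stabilization is -2.0Δ₀ = -2.0 × 19700 = -39400 cm⁻¹.
Pairing penalty: 2 pairs vs 0 in the high-spin reference → 2 extra × P = 35220 cm⁻¹.
Net CFSE = -39400 + 35220 = -4180 cm⁻¹.

-4180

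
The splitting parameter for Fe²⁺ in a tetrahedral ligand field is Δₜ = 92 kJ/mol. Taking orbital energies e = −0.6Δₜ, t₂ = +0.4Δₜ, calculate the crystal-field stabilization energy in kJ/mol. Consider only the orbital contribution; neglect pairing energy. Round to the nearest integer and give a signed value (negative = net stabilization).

-55

Fe²⁺: group 8, so d-count = 8 − 2 = 6.
With tetrahedral geometry the complex is necessarily high-spin.
The d⁶ electrons fill as e³ t₂³.
Orbital CFSE = 3(-0.6) + 3(0.4) = -0.6Δₜ = -0.6 × 92 = -55 kJ/mol.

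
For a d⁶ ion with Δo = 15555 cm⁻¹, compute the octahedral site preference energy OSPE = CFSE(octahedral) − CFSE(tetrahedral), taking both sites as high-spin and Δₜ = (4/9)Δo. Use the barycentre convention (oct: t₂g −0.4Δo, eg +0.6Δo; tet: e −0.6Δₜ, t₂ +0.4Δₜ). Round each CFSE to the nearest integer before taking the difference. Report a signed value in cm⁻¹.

-2074

In an octahedral site d⁶ (HS) is t₂g⁴ eg², giving CFSE(oct) = -0.4Δo = -6222 cm⁻¹.
Tetrahedral e³ t₂³ gives -0.6Δₜ = -0.6 × (4/9) × 15555 = -4148 cm⁻¹.
OSPE = CFSE(oct) − CFSE(tet) = -6222 − (-4148) = -2074 cm⁻¹.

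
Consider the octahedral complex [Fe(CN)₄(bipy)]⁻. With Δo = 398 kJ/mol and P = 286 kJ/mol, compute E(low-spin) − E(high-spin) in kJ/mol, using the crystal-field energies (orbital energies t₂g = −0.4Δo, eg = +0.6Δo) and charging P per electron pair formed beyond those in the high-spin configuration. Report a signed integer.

-224

Ligand charges: 4×(-1) from CN⁻ and 1×(+0) from bipy sum to -4; with overall charge -1, Fe is +3.
Fe is in group 8, so Fe³⁺ is d⁵ (8 − 3 = 5).
High-spin: t₂g³ eg², CFSE = 0.0Δo = 0 kJ/mol.
For low-spin the configuration is t₂g⁵ eg⁰: orbital energy -2.0 × 398 = -796 kJ/mol, and 2 additional pairs relative to high-spin add 572 kJ/mol, giving -224 kJ/mol.
The difference is -224 − (0) = -224 kJ/mol, so low-spin lies lower.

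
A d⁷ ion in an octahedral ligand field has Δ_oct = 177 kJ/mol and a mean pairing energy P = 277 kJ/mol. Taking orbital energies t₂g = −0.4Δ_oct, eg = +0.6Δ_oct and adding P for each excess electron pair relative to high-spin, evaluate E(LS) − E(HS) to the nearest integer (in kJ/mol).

High-spin d⁷ fills as t₂g⁵ eg² with CFSE 5(−0.4) + 2(+0.6) = -0.8Δ_oct = -142 kJ/mol.
Low-spin: t₂g⁶ eg¹, orbital CFSE = -1.8Δ_oct = -319 kJ/mol; plus 1 excess pair × P = +277 kJ/mol; total -42 kJ/mol.
Thus E(LS) − E(HS) = 100 kJ/mol.

100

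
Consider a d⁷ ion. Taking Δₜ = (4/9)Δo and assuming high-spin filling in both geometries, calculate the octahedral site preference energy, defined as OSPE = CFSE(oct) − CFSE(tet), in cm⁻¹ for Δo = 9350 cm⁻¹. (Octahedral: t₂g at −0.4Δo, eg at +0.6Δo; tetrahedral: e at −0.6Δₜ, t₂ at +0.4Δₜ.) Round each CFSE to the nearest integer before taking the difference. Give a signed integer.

-2493

Octahedral (high-spin): t₂g⁵ eg², CFSE = 5(−0.4) + 2(+0.6) = -0.8Δo = -0.8 × 9350 = -7480 cm⁻¹.
In a tetrahedral site the filling is e⁴ t₂³: CFSE(tet) = -1.2Δₜ = -1.2 × (4/9)(9350) = -4987 cm⁻¹.
Subtracting, OSPE = -7480 − (-4987) = -2493 cm⁻¹.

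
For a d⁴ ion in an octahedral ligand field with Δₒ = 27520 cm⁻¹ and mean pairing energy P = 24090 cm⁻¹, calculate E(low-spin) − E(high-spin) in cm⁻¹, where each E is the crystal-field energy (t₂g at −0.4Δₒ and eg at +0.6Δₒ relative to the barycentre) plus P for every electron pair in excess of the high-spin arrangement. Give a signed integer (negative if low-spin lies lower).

-3430

In the high-spin limit (t₂g³ eg¹) the orbital term is -0.6Δₒ = -16512 cm⁻¹, with no excess pairing.
Low-spin: t₂g⁴ eg⁰, orbital CFSE = -1.6Δₒ = -44032 cm⁻¹; plus 1 excess pair × P = +24090 cm⁻¹; total -19942 cm⁻¹.
The difference is -19942 − (-16512) = -3430 cm⁻¹, so low-spin lies lower.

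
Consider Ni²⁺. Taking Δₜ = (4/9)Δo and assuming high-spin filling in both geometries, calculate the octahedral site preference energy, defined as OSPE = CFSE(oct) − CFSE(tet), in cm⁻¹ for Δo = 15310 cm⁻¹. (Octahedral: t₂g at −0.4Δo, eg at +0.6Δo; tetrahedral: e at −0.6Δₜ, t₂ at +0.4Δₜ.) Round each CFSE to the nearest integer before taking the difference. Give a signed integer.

Ni sits in group 10; removing 2 electrons leaves Ni²⁺ with 10 − 2 = 8 d electrons.
In an octahedral site d⁸ (HS) is t2g^6 e_g^2, giving CFSE(oct) = -1.2Δo = -18372 cm⁻¹.
Tetrahedral e^4 t2^4 gives -0.8Δₜ = -0.8 × (4/9) × 15310 = -5444 cm⁻¹.
Subtracting, OSPE = -18372 − (-5444) = -12928 cm⁻¹.

-12928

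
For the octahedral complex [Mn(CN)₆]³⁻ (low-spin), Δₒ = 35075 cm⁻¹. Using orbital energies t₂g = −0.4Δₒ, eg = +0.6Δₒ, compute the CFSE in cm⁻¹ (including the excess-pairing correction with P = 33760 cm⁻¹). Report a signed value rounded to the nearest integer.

-22360

Each CN⁻ contributes -1; 6 × (-1) = -6. With overall charge -3, Mn is in the +3 oxidation state.
Mn³⁺: group 7, so d-count = 7 − 3 = 4.
Electron filling gives t₂g⁴ eg⁰.
CFSE(orbital) = 4×(-0.4Δₒ) + 0×(0.6Δₒ) = -1.6Δₒ; with Δₒ = 35075 cm⁻¹ that is -56120 cm⁻¹.
Pairing penalty: 1 pair vs 0 in the high-spin reference → 1 extra × P = 33760 cm⁻¹.
Combining: -56120 + 33760 = -22360 cm⁻¹.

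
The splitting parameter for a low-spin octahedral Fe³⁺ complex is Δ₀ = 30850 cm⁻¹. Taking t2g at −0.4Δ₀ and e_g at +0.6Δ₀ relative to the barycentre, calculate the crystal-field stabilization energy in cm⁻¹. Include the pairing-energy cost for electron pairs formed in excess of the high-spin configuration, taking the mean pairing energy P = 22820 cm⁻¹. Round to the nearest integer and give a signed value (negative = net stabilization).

Fe sits in group 8; removing 3 electrons leaves Fe³⁺ with 8 − 3 = 5 d electrons.
Electron filling gives t2g^5 e_g^0.
The orbital stabilization is -2.0Δ₀ = -2.0 × 30850 = -61700 cm⁻¹.
Relative to high-spin t2g^3 e_g^2 (0 paired), the low-spin configuration has 2 additional pairs, contributing +2 × 22820 = +45640 cm⁻¹.
Net CFSE = -61700 + 45640 = -16060 cm⁻¹.

-16060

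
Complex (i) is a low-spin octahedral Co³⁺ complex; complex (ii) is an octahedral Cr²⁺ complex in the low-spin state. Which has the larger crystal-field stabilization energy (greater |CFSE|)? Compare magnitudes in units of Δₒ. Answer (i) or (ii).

(i)

(i): Co is in group 9, so Co³⁺ is d⁶ (9 − 3 = 6); t2g^6 e_g^0, CFSE = -2.4Δₒ.
(ii): Cr²⁺: group 6, so d-count = 6 − 2 = 4; t₂g⁴ eg⁰, CFSE = -1.6Δₒ.
So (i) has the larger |CFSE|.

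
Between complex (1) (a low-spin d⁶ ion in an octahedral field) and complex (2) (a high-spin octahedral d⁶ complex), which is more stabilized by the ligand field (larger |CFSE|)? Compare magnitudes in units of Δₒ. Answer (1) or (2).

(1): t₂g⁶ eg⁰, CFSE = -2.4Δₒ.
(2): t₂g⁴ eg², CFSE = -0.4Δₒ.
So (1) has the larger |CFSE|.

(1)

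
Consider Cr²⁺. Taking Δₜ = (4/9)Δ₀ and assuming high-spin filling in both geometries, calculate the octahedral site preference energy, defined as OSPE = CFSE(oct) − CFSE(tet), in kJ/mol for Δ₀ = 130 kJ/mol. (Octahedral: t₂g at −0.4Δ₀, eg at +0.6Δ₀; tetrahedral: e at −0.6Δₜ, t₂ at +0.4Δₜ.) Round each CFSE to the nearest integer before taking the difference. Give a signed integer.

-55

Cr sits in group 6; removing 2 electrons leaves Cr²⁺ with 6 − 2 = 4 d electrons.
Octahedral (high-spin): t₂g³ eg¹, CFSE = 3(−0.4) + 1(+0.6) = -0.6Δ₀ = -0.6 × 130 = -78 kJ/mol.
Tetrahedral: e² t₂², CFSE = 2(−0.6) + 2(+0.4) = -0.4Δₜ = -0.4 × (4/9) × 130 = -23 kJ/mol.
Subtracting, OSPE = -78 − (-23) = -55 kJ/mol.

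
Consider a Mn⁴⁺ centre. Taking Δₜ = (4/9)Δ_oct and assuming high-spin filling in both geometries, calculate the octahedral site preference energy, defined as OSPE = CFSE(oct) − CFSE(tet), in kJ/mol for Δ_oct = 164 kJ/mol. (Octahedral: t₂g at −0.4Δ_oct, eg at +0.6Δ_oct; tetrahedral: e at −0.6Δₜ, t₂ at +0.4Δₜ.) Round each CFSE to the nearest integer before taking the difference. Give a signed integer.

Group 7 minus oxidation state +4 gives a d³ configuration for Mn⁴⁺.
Octahedral (high-spin): t₂g³ eg⁰, CFSE = 3(−0.4) + 0(+0.6) = -1.2Δ_oct = -1.2 × 164 = -197 kJ/mol.
Tetrahedral: e² t₂¹, CFSE = 2(−0.6) + 1(+0.4) = -0.8Δₜ = -0.8 × (4/9) × 164 = -58 kJ/mol.
OSPE = -197 − (-58) = -139 kJ/mol.

-139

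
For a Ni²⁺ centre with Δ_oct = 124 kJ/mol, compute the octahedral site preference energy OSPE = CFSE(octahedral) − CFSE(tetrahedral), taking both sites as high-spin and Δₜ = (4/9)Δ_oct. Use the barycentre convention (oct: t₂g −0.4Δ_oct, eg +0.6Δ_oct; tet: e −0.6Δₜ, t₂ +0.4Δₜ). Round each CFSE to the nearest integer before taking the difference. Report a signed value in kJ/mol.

Ni²⁺: group 10, so d-count = 10 − 2 = 8.
Octahedral (high-spin): t₂g⁶ eg², CFSE = 6(−0.4) + 2(+0.6) = -1.2Δ_oct = -1.2 × 124 = -149 kJ/mol.
Tetrahedral e⁴ t₂⁴ gives -0.8Δₜ = -0.8 × (4/9) × 124 = -44 kJ/mol.
OSPE = CFSE(oct) − CFSE(tet) = -149 − (-44) = -105 kJ/mol.

-105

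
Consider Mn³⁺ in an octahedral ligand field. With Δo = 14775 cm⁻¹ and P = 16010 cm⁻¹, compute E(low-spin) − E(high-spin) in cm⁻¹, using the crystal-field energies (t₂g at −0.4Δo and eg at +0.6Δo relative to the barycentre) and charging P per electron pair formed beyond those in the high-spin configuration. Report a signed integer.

Group 7 minus oxidation state +3 gives a d⁴ configuration for Mn³⁺.
In the high-spin limit (t₂g³ eg¹) the orbital term is -0.6Δo = -8865 cm⁻¹, with no excess pairing.
Low-spin t₂g⁴ eg⁰ gives -1.6Δo = -23640 cm⁻¹, but forming 1 extra pair costs 1P = 16010 cm⁻¹, so E(LS) = -23640 + 16010 = -7630 cm⁻¹.
Thus E(LS) − E(HS) = 1235 cm⁻¹.

1235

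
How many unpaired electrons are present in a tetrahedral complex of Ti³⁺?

1

Ti³⁺: group 4, so d-count = 4 − 3 = 1.
With tetrahedral geometry the complex is necessarily high-spin.
Configuration: e¹ t₂⁰, giving 1 unpaired electron.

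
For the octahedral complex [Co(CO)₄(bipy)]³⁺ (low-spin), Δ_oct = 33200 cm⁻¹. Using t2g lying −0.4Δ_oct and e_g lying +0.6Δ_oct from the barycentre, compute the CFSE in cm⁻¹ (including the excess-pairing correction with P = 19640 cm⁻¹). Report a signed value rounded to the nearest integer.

-40400

Ligand charges: 4×(+0) from CO and 1×(+0) from bipy sum to +0; with overall charge +3, Co is +3.
Co³⁺: group 9, so d-count = 9 − 3 = 6.
The d⁶ electrons fill as t2g^6 e_g^0.
Orbital CFSE = 6(-0.4) + 0(0.6) = -2.4Δ_oct = -2.4 × 33200 = -79680 cm⁻¹.
Pairing penalty: 3 pairs vs 1 in the high-spin reference → 2 extra × P = 39280 cm⁻¹.
Combining: -79680 + 39280 = -40400 cm⁻¹.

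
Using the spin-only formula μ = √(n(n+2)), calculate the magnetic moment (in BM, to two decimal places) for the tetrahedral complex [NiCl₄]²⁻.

Each Cl⁻ contributes -1; 4 × (-1) = -4. With overall charge -2, Ni is in the +2 oxidation state.
Ni sits in group 10; removing 2 electrons leaves Ni²⁺ with 10 − 2 = 8 d electrons.
Tetrahedral fields are weak (Δₜ ≈ 4/9 Δₒ), so electrons fill high-spin.
Configuration: e^4 t2^4 → 2 unpaired electrons.
μ(spin-only) = √[2(2+2)] = √8 ≈ 2.83 BM.

2.83 BM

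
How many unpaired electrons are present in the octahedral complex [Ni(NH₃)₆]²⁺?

2

NH₃ is neutral, so the +2 overall charge sits on Ni: oxidation state +2.
Group 10 minus oxidation state +2 gives a d⁸ configuration for Ni²⁺.
Configuration: t₂g⁶ eg², giving 2 unpaired electrons.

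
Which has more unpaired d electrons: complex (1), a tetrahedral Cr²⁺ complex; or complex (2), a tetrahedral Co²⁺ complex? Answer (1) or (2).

(1): Cr sits in group 6; removing 2 electrons leaves Cr²⁺ with 6 − 2 = 4 d electrons; Tetrahedral splitting is small, so the complex is high-spin; e^2 t2^2 → 4 unpaired.
(2): Group 9 minus oxidation state +2 gives a d⁷ configuration for Co²⁺; With tetrahedral geometry the complex is necessarily high-spin; e⁴ t₂³ → 3 unpaired.
So (1) has more unpaired electrons.

(1)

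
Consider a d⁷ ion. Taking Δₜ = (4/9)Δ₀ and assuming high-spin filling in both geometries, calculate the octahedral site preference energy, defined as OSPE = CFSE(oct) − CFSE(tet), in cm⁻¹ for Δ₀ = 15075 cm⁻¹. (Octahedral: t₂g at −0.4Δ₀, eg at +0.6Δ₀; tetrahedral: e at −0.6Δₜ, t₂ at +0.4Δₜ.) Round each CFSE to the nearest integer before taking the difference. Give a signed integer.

Octahedral high-spin t₂g⁵ eg²: CFSE = -0.8 × 15075 = -12060 cm⁻¹.
Tetrahedral e⁴ t₂³ gives -1.2Δₜ = -1.2 × (4/9) × 15075 = -8040 cm⁻¹.
Subtracting, OSPE = -12060 − (-8040) = -4020 cm⁻¹.

-4020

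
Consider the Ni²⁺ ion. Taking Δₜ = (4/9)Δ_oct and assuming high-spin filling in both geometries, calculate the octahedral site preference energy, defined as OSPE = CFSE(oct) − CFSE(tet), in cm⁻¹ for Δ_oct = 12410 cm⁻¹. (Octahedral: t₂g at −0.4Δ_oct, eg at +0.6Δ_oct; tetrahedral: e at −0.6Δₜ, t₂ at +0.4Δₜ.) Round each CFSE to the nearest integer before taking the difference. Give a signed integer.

Ni is in group 10, so Ni²⁺ is d⁸ (10 − 2 = 8).
In an octahedral site d⁸ (HS) is t₂g⁶ eg², giving CFSE(oct) = -1.2Δ_oct = -14892 cm⁻¹.
In a tetrahedral site the filling is e⁴ t₂⁴: CFSE(tet) = -0.8Δₜ = -0.8 × (4/9)(12410) = -4412 cm⁻¹.
OSPE = -14892 − (-4412) = -10480 cm⁻¹.

-10480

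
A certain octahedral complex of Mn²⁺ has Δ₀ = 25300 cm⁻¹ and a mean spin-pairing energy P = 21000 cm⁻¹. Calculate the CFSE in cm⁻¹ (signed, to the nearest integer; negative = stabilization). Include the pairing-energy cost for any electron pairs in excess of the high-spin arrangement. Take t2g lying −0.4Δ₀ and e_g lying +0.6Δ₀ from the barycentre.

Mn sits in group 7; removing 2 electrons leaves Mn²⁺ with 7 − 2 = 5 d electrons.
Since Δ₀ = 25300 cm⁻¹ > P = 21000 cm⁻¹, the complex adopts the low-spin configuration.
That gives t2g^5 e_g^0.
Orbital CFSE = -2.0Δ₀ = -2.0 × 25300 = -50600 cm⁻¹.
Excess pairs vs high-spin: 2 − 0 = 2; pairing cost = +42000 cm⁻¹.
Net CFSE = -50600 + 42000 = -8600 cm⁻¹.

-8600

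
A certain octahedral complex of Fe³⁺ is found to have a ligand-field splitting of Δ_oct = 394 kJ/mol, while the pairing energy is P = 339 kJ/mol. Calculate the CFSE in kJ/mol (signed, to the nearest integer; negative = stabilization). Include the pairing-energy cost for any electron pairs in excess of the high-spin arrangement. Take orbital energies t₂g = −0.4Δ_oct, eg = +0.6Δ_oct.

Fe is in group 8, so Fe³⁺ is d⁵ (8 − 3 = 5).
With Δ_oct > P the complex is low-spin.
That gives t₂g⁵ eg⁰.
Orbital CFSE = -2.0Δ_oct = -2.0 × 394 = -788 kJ/mol.
Excess pairs vs high-spin: 2 − 0 = 2; pairing cost = +678 kJ/mol.
Net CFSE = -788 + 678 = -110 kJ/mol.

-110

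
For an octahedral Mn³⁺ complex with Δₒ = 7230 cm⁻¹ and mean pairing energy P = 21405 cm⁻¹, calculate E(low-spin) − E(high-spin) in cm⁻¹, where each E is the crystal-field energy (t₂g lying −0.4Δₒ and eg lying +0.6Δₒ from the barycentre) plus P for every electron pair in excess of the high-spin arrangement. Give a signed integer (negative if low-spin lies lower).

Mn³⁺: group 7, so d-count = 7 − 3 = 4.
High-spin d⁴ fills as t₂g³ eg¹ with CFSE 3(−0.4) + 1(+0.6) = -0.6Δₒ = -4338 cm⁻¹.
Low-spin t₂g⁴ eg⁰ gives -1.6Δₒ = -11568 cm⁻¹, but forming 1 extra pair costs 1P = 21405 cm⁻¹, so E(LS) = -11568 + 21405 = 9837 cm⁻¹.
Thus E(LS) − E(HS) = 14175 cm⁻¹.

14175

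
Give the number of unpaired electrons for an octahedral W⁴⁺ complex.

2

W is in group 6, so W⁴⁺ is d² (6 − 4 = 2).
Configuration: t₂g² eg⁰, giving 2 unpaired electrons.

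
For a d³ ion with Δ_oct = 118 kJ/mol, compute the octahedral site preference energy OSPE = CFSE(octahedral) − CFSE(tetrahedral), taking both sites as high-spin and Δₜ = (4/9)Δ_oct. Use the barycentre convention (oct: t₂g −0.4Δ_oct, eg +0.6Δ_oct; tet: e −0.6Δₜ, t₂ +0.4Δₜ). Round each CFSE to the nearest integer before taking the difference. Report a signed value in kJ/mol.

Octahedral high-spin t₂g³ eg⁰: CFSE = -1.2 × 118 = -142 kJ/mol.
Tetrahedral: e² t₂¹, CFSE = 2(−0.6) + 1(+0.4) = -0.8Δₜ = -0.8 × (4/9) × 118 = -42 kJ/mol.
Subtracting, OSPE = -142 − (-42) = -100 kJ/mol.

-100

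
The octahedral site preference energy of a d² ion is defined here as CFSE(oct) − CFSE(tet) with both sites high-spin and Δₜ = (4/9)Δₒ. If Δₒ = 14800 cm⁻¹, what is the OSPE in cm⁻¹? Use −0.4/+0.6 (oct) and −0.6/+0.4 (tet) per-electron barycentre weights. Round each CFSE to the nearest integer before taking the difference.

In an octahedral site d² (HS) is t2g^2 e_g^0, giving CFSE(oct) = -0.8Δₒ = -11840 cm⁻¹.
Tetrahedral: e^2 t2^0, CFSE = 2(−0.6) + 0(+0.4) = -1.2Δₜ = -1.2 × (4/9) × 14800 = -7893 cm⁻¹.
Subtracting, OSPE = -11840 − (-7893) = -3947 cm⁻¹.

-3947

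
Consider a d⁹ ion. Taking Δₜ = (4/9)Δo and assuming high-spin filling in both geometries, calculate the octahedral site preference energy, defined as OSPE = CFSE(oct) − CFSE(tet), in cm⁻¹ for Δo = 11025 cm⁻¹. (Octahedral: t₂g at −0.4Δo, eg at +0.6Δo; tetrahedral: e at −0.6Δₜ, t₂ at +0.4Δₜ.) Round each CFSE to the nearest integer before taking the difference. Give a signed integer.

In an octahedral site d⁹ (HS) is t2g^6 e_g^3, giving CFSE(oct) = -0.6Δo = -6615 cm⁻¹.
Tetrahedral e^4 t2^5 gives -0.4Δₜ = -0.4 × (4/9) × 11025 = -1960 cm⁻¹.
Subtracting, OSPE = -6615 − (-1960) = -4655 cm⁻¹.

-4655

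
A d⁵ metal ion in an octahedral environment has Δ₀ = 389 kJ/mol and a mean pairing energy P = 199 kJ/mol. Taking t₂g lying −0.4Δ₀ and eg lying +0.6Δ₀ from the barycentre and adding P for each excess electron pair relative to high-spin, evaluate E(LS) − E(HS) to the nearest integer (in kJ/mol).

-380

High-spin d⁵ fills as t₂g³ eg² with CFSE 3(−0.4) + 2(+0.6) = 0.0Δ₀ = 0 kJ/mol.
Low-spin t₂g⁵ eg⁰ gives -2.0Δ₀ = -778 kJ/mol, but forming 2 extra pairs costs 2P = 398 kJ/mol, so E(LS) = -778 + 398 = -380 kJ/mol.
The difference is -380 − (0) = -380 kJ/mol, so low-spin lies lower.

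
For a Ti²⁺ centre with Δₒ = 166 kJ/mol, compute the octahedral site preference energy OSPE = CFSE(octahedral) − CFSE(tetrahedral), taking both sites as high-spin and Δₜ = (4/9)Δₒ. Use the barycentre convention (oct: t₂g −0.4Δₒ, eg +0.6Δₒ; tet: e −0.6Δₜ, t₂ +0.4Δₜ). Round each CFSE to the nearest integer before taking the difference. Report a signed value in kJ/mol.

Ti sits in group 4; removing 2 electrons leaves Ti²⁺ with 4 − 2 = 2 d electrons.
Octahedral high-spin t2g^2 e_g^0: CFSE = -0.8 × 166 = -133 kJ/mol.
In a tetrahedral site the filling is e^2 t2^0: CFSE(tet) = -1.2Δₜ = -1.2 × (4/9)(166) = -89 kJ/mol.
OSPE = -133 − (-89) = -44 kJ/mol.

-44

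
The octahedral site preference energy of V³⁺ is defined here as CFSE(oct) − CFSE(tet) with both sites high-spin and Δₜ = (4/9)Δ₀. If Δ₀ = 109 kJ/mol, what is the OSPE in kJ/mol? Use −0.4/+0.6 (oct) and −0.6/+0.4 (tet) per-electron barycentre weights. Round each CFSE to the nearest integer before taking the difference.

V³⁺: group 5, so d-count = 5 − 3 = 2.
Octahedral high-spin t₂g² eg⁰: CFSE = -0.8 × 109 = -87 kJ/mol.
Tetrahedral e² t₂⁰ gives -1.2Δₜ = -1.2 × (4/9) × 109 = -58 kJ/mol.
Subtracting, OSPE = -87 − (-58) = -29 kJ/mol.

-29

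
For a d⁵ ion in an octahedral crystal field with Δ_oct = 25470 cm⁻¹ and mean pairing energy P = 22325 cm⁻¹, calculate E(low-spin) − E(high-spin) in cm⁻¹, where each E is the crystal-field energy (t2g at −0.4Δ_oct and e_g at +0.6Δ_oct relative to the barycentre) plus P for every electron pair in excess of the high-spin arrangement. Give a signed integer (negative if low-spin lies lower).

In the high-spin limit (t2g^3 e_g^2) the orbital term is 0.0Δ_oct = 0 cm⁻¹, with no excess pairing.
Low-spin t2g^5 e_g^0 gives -2.0Δ_oct = -50940 cm⁻¹, but forming 2 extra pairs costs 2P = 44650 cm⁻¹, so E(LS) = -50940 + 44650 = -6290 cm⁻¹.
Thus E(LS) − E(HS) = -6290 cm⁻¹.

-6290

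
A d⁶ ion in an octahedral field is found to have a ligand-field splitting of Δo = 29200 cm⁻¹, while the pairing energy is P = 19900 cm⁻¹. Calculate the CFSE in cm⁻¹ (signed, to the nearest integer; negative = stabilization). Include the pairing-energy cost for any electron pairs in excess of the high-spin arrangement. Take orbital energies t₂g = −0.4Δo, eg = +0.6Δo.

-30280

Since Δo = 29200 cm⁻¹ > P = 19900 cm⁻¹, the complex adopts the low-spin configuration.
That gives t₂g⁶ eg⁰.
Orbital CFSE = -2.4Δo = -2.4 × 29200 = -70080 cm⁻¹.
Excess pairs vs high-spin: 3 − 1 = 2; pairing cost = +39800 cm⁻¹.
Net CFSE = -70080 + 39800 = -30280 cm⁻¹.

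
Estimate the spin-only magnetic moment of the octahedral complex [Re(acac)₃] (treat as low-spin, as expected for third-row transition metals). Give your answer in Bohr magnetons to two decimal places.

Each acac⁻ contributes -1; 3 × (-1) = -3. With overall charge +0, Re is in the +3 oxidation state.
Re³⁺: group 7, so d-count = 7 − 3 = 4.
Configuration: t₂g⁴ eg⁰ → 2 unpaired electrons.
μ(spin-only) = √[2(2+2)] = √8 ≈ 2.83 Bohr magnetons.

2.83 Bohr magnetons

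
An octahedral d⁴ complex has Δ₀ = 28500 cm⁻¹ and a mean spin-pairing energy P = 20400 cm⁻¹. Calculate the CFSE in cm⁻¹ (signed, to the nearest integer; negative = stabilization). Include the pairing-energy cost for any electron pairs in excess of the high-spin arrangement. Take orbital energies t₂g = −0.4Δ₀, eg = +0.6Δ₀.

-25200

Since Δ₀ = 28500 cm⁻¹ > P = 20400 cm⁻¹, the complex adopts the low-spin configuration.
Filling d⁴ accordingly: t₂g⁴ eg⁰.
Orbital CFSE = -1.6Δ₀ = -1.6 × 28500 = -45600 cm⁻¹.
Excess pairs vs high-spin: 1 − 0 = 1; pairing cost = +20400 cm⁻¹.
Net CFSE = -45600 + 20400 = -25200 cm⁻¹.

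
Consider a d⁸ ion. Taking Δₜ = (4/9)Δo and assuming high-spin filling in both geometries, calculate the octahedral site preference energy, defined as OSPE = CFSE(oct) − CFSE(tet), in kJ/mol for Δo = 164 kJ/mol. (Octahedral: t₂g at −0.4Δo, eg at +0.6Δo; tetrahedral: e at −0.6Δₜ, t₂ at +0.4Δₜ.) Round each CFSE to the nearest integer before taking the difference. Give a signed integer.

-139

Octahedral high-spin t2g^6 e_g^2: CFSE = -1.2 × 164 = -197 kJ/mol.
Tetrahedral: e^4 t2^4, CFSE = 4(−0.6) + 4(+0.4) = -0.8Δₜ = -0.8 × (4/9) × 164 = -58 kJ/mol.
Subtracting, OSPE = -197 − (-58) = -139 kJ/mol.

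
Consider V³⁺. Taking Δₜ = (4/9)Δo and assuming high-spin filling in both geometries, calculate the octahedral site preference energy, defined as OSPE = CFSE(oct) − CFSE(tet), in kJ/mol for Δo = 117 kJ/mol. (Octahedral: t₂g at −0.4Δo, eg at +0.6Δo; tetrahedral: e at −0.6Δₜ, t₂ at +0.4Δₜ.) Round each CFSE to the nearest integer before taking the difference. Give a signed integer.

V is in group 5, so V³⁺ is d² (5 − 3 = 2).
Octahedral (high-spin): t₂g² eg⁰, CFSE = 2(−0.4) + 0(+0.6) = -0.8Δo = -0.8 × 117 = -94 kJ/mol.
Tetrahedral: e² t₂⁰, CFSE = 2(−0.6) + 0(+0.4) = -1.2Δₜ = -1.2 × (4/9) × 117 = -62 kJ/mol.
OSPE = -94 − (-62) = -32 kJ/mol.

-32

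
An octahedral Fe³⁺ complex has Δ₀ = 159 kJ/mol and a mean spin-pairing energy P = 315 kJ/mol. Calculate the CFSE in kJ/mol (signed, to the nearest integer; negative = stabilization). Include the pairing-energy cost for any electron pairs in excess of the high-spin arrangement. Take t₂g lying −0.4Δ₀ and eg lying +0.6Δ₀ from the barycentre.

Fe is in group 8, so Fe³⁺ is d⁵ (8 − 3 = 5).
Here Δ₀ < P (159 < 315), so the high-spin state is favoured.
Configuration: t₂g³ eg².
Orbital CFSE = 0.0Δ₀ = 0.0 × 159 = 0 kJ/mol.
High-spin has no excess pairs, so no pairing correction applies.

0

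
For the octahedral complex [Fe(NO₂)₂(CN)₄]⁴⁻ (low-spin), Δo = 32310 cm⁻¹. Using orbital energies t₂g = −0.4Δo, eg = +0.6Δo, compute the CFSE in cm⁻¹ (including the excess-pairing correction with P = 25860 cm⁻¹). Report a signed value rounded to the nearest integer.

-25824

Ligand charges: 2×(-1) from NO₂⁻ and 4×(-1) from CN⁻ sum to -6; with overall charge -4, Fe is +2.
Group 8 minus oxidation state +2 gives a d⁶ configuration for Fe²⁺.
Electron filling gives t₂g⁶ eg⁰.
Orbital CFSE = 6(-0.4) + 0(0.6) = -2.4Δo = -2.4 × 32310 = -77544 cm⁻¹.
Relative to high-spin t₂g⁴ eg² (1 paired), the low-spin configuration has 2 additional pairs, contributing +2 × 25860 = +51720 cm⁻¹.
Overall CFSE = -77544 + 51720 = -25824 cm⁻¹.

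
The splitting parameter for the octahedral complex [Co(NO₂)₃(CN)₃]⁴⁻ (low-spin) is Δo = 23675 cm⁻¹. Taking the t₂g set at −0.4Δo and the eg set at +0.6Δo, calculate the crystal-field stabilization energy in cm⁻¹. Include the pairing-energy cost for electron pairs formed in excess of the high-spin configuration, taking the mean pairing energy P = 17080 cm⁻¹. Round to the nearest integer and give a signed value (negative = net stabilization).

Ligand charges: 3×(-1) from NO₂⁻ and 3×(-1) from CN⁻ sum to -6; with overall charge -4, Co is +2.
Co²⁺: group 9, so d-count = 9 − 2 = 7.
Electron filling gives t₂g⁶ eg¹.
Orbital CFSE = 6(-0.4) + 1(0.6) = -1.8Δo = -1.8 × 23675 = -42615 cm⁻¹.
Relative to high-spin t₂g⁵ eg² (2 paired), the low-spin configuration has 1 additional pair, contributing +1 × 17080 = +17080 cm⁻¹.
Combining: -42615 + 17080 = -25535 cm⁻¹.

-25535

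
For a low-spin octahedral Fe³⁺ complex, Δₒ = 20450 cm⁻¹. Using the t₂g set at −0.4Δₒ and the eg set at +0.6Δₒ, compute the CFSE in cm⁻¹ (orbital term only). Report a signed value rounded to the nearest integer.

Group 8 minus oxidation state +3 gives a d⁵ configuration for Fe³⁺.
Configuration: t₂g⁵ eg⁰.
CFSE(orbital) = 5×(-0.4Δₒ) + 0×(0.6Δₒ) = -2.0Δₒ; with Δₒ = 20450 cm⁻¹ that is -40900 cm⁻¹.

-40900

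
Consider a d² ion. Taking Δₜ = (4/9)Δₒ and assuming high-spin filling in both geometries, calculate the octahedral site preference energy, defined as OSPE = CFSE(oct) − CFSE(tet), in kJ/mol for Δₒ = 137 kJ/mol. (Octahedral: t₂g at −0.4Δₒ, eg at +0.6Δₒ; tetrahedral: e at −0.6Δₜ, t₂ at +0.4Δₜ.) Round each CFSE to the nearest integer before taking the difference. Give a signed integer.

-37

In an octahedral site d² (HS) is t₂g² eg⁰, giving CFSE(oct) = -0.8Δₒ = -110 kJ/mol.
Tetrahedral e² t₂⁰ gives -1.2Δₜ = -1.2 × (4/9) × 137 = -73 kJ/mol.
Subtracting, OSPE = -110 − (-73) = -37 kJ/mol.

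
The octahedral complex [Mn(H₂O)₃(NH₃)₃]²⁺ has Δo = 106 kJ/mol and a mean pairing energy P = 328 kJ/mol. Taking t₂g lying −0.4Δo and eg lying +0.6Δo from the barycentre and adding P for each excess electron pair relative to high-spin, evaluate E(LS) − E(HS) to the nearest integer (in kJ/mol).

Ligand charges: 3×(+0) from H₂O and 3×(+0) from NH₃ sum to +0; with overall charge +2, Mn is +2.
Mn sits in group 7; removing 2 electrons leaves Mn²⁺ with 7 − 2 = 5 d electrons.
High-spin d⁵ fills as t₂g³ eg² with CFSE 3(−0.4) + 2(+0.6) = 0.0Δo = 0 kJ/mol.
Low-spin t₂g⁵ eg⁰ gives -2.0Δo = -212 kJ/mol, but forming 2 extra pairs costs 2P = 656 kJ/mol, so E(LS) = -212 + 656 = 444 kJ/mol.
Thus E(LS) − E(HS) = 444 kJ/mol.

444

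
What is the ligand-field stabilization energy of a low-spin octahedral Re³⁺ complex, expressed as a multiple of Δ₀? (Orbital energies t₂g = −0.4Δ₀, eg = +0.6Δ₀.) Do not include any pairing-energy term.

Re sits in group 7; removing 3 electrons leaves Re³⁺ with 7 − 3 = 4 d electrons.
Configuration: t₂g⁴ eg⁰.
CFSE = 4(-0.4Δ₀) + 0(0.6Δ₀) = -1.6Δ₀ + 0.0Δ₀ = -1.6Δ₀.

-1.6 Δ₀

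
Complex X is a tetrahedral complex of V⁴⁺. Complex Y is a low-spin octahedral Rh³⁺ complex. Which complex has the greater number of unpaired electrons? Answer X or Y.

X: Group 5 minus oxidation state +4 gives a d¹ configuration for V⁴⁺; Tetrahedral fields are weak (Δₜ ≈ 4/9 Δₒ), so electrons fill high-spin; e¹ t₂⁰ → 1 unpaired.
Y: Group 9 minus oxidation state +3 gives a d⁶ configuration for Rh³⁺; t₂g⁶ eg⁰ → 0 unpaired.
So X has more unpaired electrons.

X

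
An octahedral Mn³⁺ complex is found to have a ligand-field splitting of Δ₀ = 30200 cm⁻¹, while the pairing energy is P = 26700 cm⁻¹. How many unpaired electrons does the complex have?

2

Group 7 minus oxidation state +3 gives a d⁴ configuration for Mn³⁺.
With Δ₀ > P the complex is low-spin.
That gives t2g^4 e_g^0.
Unpaired electrons: 2.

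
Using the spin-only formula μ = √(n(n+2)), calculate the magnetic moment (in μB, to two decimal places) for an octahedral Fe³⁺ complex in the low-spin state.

1.73 μB

Fe³⁺: group 8, so d-count = 8 − 3 = 5.
Configuration: t₂g⁵ eg⁰ → 1 unpaired electron.
μ(spin-only) = √[1(1+2)] = √3 ≈ 1.73 μB.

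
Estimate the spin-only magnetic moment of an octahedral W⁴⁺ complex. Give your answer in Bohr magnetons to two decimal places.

2.83 Bohr magnetons

W⁴⁺: group 6, so d-count = 6 − 4 = 2.
For octahedral d² the high- and low-spin configurations coincide.
Configuration: t₂g² eg⁰ → 2 unpaired electrons.
μ(spin-only) = √[2(2+2)] = √8 ≈ 2.83 Bohr magnetons.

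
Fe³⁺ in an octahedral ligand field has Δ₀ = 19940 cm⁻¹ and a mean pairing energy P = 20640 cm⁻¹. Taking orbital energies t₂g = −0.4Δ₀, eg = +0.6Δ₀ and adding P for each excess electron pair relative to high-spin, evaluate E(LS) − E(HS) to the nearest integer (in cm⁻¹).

1400

Fe sits in group 8; removing 3 electrons leaves Fe³⁺ with 8 − 3 = 5 d electrons.
In the high-spin limit (t₂g³ eg²) the orbital term is 0.0Δ₀ = 0 cm⁻¹, with no excess pairing.
Low-spin t₂g⁵ eg⁰ gives -2.0Δ₀ = -39880 cm⁻¹, but forming 2 extra pairs costs 2P = 41280 cm⁻¹, so E(LS) = -39880 + 41280 = 1400 cm⁻¹.
The difference is 1400 − (0) = 1400 cm⁻¹, so high-spin lies lower.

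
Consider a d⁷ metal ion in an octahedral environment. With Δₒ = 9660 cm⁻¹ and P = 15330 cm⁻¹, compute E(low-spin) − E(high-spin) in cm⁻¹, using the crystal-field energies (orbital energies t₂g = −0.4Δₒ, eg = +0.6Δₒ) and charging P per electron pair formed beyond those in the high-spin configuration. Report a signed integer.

High-spin d⁷ fills as t₂g⁵ eg² with CFSE 5(−0.4) + 2(+0.6) = -0.8Δₒ = -7728 cm⁻¹.
Low-spin t₂g⁶ eg¹ gives -1.8Δₒ = -17388 cm⁻¹, but forming 1 extra pair costs 1P = 15330 cm⁻¹, so E(LS) = -17388 + 15330 = -2058 cm⁻¹.
The difference is -2058 − (-7728) = 5670 cm⁻¹, so high-spin lies lower.

5670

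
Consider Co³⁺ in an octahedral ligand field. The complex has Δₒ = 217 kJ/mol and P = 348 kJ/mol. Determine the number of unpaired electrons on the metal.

4

Co³⁺: group 9, so d-count = 9 − 3 = 6.
Since Δₒ = 217 kJ/mol < P = 348 kJ/mol, the complex adopts the high-spin configuration.
Configuration: t2g^4 e_g^2.
Unpaired electrons: 4.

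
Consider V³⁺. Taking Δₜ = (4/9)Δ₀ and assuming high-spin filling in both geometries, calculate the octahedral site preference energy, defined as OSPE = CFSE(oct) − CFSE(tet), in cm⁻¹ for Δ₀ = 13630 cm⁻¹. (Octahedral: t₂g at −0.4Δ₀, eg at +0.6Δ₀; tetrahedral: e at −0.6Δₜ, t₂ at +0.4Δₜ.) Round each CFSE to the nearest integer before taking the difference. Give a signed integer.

V³⁺: group 5, so d-count = 5 − 3 = 2.
Octahedral (high-spin): t2g^2 e_g^0, CFSE = 2(−0.4) + 0(+0.6) = -0.8Δ₀ = -0.8 × 13630 = -10904 cm⁻¹.
Tetrahedral e^2 t2^0 gives -1.2Δₜ = -1.2 × (4/9) × 13630 = -7269 cm⁻¹.
Subtracting, OSPE = -10904 − (-7269) = -3635 cm⁻¹.

-3635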